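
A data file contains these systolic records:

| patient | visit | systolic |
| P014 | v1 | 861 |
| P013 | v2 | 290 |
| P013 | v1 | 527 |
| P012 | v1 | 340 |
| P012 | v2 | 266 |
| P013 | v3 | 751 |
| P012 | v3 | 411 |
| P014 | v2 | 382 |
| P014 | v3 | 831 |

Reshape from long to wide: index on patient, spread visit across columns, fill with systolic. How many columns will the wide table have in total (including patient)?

1 column for patient plus 3 distinct visit values → 4 columns.

4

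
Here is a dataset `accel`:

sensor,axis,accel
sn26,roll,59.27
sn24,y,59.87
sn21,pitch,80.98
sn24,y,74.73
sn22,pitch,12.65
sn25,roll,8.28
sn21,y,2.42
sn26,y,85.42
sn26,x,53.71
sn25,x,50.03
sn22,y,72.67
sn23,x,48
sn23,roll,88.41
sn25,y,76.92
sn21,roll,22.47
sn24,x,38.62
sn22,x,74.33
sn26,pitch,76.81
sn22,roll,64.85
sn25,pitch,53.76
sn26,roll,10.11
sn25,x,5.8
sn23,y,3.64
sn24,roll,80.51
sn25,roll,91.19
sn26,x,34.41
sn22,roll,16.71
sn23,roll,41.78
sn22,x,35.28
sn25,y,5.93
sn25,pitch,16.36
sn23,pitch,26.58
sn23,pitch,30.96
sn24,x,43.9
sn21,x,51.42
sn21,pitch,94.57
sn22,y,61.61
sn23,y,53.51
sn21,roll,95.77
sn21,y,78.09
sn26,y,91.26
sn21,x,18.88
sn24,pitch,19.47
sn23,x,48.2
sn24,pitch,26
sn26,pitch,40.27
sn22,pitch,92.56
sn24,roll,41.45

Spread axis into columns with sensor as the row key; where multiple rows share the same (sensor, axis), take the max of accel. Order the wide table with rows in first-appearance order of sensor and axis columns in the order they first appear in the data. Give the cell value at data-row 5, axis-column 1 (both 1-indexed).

With rows in first-appearance order of sensor, row 5 is sensor=sn25. axis columns in first-appearance order: roll, y, pitch, x; column 1 is roll.
Long rows with sensor=sn25, axis=roll: max(8.28, 91.19) = 91.19.

91.19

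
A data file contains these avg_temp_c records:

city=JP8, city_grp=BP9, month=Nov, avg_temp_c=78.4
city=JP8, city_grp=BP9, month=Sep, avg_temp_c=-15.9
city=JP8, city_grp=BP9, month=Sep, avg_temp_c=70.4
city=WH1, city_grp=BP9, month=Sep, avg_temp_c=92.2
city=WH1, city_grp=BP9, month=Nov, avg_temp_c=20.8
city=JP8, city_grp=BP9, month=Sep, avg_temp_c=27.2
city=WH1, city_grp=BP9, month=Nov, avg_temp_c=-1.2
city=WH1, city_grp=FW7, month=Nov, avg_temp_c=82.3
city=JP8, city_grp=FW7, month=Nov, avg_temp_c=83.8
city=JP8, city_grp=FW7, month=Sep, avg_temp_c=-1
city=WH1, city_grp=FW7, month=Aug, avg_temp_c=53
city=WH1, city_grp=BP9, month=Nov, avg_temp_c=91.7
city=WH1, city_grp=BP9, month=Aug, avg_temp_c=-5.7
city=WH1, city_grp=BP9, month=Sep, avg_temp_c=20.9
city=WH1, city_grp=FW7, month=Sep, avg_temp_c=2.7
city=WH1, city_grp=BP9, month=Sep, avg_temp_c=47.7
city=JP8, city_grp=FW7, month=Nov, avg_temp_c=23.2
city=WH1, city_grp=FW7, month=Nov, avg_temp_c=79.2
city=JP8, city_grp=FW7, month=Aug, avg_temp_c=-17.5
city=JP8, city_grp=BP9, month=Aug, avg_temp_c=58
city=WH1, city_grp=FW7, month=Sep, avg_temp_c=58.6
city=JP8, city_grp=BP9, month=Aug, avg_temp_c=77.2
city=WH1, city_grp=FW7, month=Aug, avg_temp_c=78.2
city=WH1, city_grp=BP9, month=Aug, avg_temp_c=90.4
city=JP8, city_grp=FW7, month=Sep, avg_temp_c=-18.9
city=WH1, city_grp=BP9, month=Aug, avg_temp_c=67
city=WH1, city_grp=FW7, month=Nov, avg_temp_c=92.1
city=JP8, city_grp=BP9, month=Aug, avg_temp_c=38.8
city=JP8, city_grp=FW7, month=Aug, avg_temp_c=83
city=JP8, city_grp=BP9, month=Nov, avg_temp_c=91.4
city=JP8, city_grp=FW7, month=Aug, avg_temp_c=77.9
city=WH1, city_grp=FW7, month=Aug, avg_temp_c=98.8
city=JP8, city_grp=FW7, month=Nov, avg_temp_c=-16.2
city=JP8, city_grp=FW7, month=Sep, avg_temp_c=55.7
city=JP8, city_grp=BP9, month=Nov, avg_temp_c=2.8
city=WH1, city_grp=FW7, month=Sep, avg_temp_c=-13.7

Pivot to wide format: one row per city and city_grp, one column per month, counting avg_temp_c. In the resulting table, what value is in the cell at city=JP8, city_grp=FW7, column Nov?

3

Rows with city=JP8, city_grp=FW7 and month=Nov: avg_temp_c values are 83.8, 23.2, -16.2.
3 rows match — count = 3.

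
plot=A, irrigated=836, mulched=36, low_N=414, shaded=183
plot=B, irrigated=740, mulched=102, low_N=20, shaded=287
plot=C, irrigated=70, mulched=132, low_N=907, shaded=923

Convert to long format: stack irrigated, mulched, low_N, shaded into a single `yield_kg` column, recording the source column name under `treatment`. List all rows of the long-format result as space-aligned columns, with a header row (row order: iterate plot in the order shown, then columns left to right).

plot  treatment  yield_kg
A     irrigated  836     
A     mulched    36      
A     low_N      414     
A     shaded     183     
B     irrigated  740     
B     mulched    102     
B     low_N      20      
B     shaded     287     
C     irrigated  70      
C     mulched    132     
C     low_N      907     
C     shaded     923     

Each (plot, column) pair becomes one row: 3 × 4 = 12 rows.
For example, (A, irrigated) → yield_kg=836.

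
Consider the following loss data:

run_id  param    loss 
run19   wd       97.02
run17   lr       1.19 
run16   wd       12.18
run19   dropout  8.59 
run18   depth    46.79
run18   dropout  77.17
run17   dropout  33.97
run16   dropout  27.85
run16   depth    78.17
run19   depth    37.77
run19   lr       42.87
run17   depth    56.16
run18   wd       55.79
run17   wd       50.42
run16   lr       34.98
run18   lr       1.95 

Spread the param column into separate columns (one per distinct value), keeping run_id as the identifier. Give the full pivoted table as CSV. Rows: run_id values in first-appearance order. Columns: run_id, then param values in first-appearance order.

Columns: run_id plus the 4 distinct param values (wd, lr, dropout, depth).
For example, row run19 column wd takes loss=97.02 from the long row (run19, wd).

run_id,wd,lr,dropout,depth
run19,97.02,42.87,8.59,37.77
run17,50.42,1.19,33.97,56.16
run16,12.18,34.98,27.85,78.17
run18,55.79,1.95,77.17,46.79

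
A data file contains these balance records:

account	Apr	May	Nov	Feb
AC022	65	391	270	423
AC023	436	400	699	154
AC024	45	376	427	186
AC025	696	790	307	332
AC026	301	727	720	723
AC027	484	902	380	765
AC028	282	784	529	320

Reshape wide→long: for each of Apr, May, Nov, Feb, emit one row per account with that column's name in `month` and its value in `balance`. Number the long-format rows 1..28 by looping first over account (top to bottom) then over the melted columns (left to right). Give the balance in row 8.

154

28 rows total (7 × 4). Row 8: index ⌊(8-1)/4⌋ = 1 into account → AC023; (8-1) mod 4 = 3 into the melted columns → Feb.
So row 8 is (AC023, Feb, 154); balance = 154.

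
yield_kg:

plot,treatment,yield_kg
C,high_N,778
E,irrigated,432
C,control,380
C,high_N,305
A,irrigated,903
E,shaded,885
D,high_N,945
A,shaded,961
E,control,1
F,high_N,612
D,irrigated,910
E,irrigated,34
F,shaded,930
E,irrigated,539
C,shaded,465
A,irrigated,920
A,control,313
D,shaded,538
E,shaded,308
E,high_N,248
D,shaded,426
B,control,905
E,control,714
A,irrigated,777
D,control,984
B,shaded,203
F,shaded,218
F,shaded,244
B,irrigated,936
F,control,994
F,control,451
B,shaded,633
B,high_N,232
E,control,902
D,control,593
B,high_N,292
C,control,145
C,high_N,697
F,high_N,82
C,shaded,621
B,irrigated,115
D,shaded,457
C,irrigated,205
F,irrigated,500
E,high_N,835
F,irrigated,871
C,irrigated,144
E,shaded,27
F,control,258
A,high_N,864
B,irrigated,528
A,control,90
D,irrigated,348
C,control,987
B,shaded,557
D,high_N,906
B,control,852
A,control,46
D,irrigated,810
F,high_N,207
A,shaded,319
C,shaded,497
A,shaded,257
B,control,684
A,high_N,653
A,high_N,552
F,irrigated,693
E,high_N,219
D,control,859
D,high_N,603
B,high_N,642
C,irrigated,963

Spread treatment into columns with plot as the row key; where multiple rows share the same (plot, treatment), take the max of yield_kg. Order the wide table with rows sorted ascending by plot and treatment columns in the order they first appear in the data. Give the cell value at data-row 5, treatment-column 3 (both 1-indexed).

902

With rows sorted ascending by plot, row 5 is plot=E. treatment columns in first-appearance order: high_N, irrigated, control, shaded; column 3 is control.
Long rows with plot=E, treatment=control: max(1, 714, 902) = 902.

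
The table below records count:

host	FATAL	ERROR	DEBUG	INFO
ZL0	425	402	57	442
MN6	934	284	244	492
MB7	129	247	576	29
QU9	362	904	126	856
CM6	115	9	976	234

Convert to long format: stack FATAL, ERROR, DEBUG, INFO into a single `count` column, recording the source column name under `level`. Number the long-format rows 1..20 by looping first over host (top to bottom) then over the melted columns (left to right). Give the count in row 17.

115

20 rows total (5 × 4). Row 17: index ⌊(17-1)/4⌋ = 4 into host → CM6; (17-1) mod 4 = 0 into the melted columns → FATAL.
So row 17 is (CM6, FATAL, 115); count = 115.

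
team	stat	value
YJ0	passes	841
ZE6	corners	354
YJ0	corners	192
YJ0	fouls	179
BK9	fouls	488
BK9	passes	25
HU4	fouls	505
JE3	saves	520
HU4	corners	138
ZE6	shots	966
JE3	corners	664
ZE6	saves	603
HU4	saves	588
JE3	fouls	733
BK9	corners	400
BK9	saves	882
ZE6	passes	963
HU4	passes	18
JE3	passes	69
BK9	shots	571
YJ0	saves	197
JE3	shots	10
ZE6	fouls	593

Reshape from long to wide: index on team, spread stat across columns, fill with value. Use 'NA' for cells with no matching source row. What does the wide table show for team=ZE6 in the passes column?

The long row with team=ZE6, stat=passes has value=963.

963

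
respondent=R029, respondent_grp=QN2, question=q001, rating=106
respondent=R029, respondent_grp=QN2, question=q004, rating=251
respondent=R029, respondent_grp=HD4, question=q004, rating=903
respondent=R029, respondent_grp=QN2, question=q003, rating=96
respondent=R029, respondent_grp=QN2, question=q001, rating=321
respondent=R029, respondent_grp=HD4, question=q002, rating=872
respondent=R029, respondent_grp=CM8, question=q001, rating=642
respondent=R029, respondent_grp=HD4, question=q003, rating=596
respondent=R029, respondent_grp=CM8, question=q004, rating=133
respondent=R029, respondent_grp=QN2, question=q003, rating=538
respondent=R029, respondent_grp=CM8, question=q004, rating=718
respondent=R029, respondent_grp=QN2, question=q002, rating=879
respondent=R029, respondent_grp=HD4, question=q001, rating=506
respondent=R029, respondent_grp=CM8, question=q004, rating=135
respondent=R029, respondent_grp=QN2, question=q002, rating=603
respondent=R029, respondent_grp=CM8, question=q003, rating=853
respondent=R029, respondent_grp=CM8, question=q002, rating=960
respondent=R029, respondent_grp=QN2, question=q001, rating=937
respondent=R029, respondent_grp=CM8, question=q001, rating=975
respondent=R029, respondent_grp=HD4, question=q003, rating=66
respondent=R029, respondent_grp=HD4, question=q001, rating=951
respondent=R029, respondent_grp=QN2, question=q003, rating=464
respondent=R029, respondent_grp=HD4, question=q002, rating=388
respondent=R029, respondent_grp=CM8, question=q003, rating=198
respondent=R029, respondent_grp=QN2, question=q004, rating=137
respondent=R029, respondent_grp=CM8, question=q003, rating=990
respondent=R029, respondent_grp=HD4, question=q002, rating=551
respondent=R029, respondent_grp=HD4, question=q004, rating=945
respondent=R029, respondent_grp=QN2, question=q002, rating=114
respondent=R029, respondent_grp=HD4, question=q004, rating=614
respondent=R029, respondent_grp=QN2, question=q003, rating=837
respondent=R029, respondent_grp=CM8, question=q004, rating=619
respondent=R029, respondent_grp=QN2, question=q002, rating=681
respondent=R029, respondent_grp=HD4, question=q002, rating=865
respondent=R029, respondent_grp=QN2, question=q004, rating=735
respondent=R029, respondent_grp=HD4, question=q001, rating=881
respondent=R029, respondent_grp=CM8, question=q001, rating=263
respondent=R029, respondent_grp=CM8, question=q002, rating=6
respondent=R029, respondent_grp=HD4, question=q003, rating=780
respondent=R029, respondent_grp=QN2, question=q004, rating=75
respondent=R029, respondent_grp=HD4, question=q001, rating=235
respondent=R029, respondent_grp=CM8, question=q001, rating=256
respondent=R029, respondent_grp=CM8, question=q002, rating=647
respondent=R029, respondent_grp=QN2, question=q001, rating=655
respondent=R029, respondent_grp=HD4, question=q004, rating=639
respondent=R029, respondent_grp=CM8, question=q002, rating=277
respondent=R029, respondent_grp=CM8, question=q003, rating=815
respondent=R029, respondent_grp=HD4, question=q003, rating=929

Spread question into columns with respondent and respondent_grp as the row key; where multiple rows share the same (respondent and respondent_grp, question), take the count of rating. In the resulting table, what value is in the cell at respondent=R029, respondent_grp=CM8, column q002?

4

Rows with respondent=R029, respondent_grp=CM8 and question=q002: rating values are 960, 6, 647, 277.
4 rows match — count = 4.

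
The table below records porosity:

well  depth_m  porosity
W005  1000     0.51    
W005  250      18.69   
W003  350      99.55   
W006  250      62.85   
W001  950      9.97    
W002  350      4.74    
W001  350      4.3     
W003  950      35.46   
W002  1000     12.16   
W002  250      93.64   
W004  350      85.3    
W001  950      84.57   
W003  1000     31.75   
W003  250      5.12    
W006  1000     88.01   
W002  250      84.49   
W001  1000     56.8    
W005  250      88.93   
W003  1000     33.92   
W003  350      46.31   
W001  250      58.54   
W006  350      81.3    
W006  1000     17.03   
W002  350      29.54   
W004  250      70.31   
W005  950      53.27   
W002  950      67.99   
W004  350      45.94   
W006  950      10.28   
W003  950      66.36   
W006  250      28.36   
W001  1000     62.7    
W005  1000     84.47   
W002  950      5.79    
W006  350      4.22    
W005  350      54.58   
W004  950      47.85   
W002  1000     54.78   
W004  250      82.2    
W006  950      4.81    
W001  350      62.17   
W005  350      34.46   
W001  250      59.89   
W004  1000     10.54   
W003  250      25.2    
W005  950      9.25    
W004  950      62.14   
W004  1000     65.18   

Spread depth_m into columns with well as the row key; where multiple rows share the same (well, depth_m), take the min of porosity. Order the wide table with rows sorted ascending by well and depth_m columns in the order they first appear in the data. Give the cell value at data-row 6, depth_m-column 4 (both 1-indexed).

4.81

With rows sorted ascending by well, row 6 is well=W006. depth_m columns in first-appearance order: 1000, 250, 350, 950; column 4 is 950.
Long rows with well=W006, depth_m=950: min(10.28, 4.81) = 4.81.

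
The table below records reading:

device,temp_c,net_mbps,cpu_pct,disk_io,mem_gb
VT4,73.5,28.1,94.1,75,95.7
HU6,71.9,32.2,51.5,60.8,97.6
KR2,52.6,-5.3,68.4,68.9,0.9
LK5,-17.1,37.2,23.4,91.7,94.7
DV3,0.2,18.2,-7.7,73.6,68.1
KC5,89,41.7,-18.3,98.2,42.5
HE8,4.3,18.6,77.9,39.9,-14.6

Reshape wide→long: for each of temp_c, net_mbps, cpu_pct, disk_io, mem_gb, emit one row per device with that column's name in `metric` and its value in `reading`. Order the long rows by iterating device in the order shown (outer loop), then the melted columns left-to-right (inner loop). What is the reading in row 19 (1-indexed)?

35 rows total (7 × 5). Row 19: index ⌊(19-1)/5⌋ = 3 into device → LK5; (19-1) mod 5 = 3 into the melted columns → disk_io.
So row 19 is (LK5, disk_io, 91.7); reading = 91.7.

91.7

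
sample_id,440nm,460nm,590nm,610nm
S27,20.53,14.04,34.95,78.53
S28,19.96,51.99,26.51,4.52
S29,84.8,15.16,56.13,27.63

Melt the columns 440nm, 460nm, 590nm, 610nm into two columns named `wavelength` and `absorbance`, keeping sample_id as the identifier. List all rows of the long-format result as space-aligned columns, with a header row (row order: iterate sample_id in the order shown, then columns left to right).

sample_id  wavelength  absorbance
S27        440nm       20.53     
S27        460nm       14.04     
S27        590nm       34.95     
S27        610nm       78.53     
S28        440nm       19.96     
S28        460nm       51.99     
S28        590nm       26.51     
S28        610nm       4.52      
S29        440nm       84.8      
S29        460nm       15.16     
S29        590nm       56.13     
S29        610nm       27.63     

Each (sample_id, column) pair becomes one row: 3 × 4 = 12 rows.
For example, (S27, 440nm) → absorbance=20.53.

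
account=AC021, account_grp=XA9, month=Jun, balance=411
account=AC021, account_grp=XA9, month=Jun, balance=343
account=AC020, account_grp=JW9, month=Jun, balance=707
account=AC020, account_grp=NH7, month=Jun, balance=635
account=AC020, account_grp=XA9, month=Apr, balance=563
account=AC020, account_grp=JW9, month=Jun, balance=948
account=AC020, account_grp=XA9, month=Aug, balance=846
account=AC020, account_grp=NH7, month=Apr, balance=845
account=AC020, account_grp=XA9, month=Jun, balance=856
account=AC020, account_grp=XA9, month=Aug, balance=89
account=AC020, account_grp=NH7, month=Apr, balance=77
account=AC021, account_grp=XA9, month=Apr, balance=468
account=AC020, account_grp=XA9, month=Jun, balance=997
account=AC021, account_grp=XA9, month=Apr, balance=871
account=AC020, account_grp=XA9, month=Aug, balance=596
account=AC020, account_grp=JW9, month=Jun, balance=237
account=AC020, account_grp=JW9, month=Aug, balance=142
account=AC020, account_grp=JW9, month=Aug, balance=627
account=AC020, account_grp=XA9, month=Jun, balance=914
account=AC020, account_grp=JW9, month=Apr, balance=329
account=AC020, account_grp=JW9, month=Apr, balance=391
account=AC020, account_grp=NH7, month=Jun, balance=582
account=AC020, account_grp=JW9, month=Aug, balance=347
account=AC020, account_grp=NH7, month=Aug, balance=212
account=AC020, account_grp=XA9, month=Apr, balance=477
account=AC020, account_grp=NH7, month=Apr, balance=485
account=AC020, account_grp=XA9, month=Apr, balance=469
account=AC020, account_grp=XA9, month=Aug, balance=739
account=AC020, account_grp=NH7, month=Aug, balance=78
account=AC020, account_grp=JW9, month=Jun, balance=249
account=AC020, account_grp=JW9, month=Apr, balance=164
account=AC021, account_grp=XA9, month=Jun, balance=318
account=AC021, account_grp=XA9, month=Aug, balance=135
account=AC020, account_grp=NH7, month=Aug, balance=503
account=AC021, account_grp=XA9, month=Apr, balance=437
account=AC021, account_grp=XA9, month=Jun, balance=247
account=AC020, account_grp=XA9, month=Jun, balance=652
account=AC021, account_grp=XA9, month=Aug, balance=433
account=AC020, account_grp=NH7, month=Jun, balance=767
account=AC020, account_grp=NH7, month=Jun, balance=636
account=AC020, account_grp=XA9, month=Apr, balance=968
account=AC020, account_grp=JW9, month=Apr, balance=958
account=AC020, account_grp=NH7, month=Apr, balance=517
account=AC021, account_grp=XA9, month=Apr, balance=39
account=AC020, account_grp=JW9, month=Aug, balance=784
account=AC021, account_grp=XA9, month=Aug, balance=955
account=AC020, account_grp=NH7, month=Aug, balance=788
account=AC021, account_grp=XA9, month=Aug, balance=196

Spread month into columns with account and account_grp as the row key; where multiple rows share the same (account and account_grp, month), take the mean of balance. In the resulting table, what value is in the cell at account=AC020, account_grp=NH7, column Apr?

481

Rows with account=AC020, account_grp=NH7 and month=Apr: balance values are 845, 77, 485, 517.
(845 + 77 + 485 + 517) / 4 = 481.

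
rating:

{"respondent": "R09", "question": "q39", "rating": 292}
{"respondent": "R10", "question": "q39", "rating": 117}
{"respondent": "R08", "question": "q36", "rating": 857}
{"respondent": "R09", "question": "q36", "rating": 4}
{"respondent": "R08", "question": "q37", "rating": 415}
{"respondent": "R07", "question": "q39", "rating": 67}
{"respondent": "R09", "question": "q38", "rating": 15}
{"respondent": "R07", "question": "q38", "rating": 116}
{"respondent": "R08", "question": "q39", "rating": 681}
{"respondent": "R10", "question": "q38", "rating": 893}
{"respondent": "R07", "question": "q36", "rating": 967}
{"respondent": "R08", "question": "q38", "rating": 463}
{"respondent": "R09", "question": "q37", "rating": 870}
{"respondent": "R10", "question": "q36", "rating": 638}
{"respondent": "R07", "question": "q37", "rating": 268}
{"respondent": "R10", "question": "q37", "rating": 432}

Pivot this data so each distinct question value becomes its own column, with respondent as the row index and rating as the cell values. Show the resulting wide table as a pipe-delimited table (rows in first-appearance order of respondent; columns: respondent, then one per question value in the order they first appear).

Columns: respondent plus the 4 distinct question values (q39, q36, q37, q38).
For example, row R09 column q39 takes rating=292 from the long row (R09, q39).

| respondent | q39 | q36 | q37 | q38 |
| R09 | 292 | 4 | 870 | 15 |
| R10 | 117 | 638 | 432 | 893 |
| R08 | 681 | 857 | 415 | 463 |
| R07 | 67 | 967 | 268 | 116 |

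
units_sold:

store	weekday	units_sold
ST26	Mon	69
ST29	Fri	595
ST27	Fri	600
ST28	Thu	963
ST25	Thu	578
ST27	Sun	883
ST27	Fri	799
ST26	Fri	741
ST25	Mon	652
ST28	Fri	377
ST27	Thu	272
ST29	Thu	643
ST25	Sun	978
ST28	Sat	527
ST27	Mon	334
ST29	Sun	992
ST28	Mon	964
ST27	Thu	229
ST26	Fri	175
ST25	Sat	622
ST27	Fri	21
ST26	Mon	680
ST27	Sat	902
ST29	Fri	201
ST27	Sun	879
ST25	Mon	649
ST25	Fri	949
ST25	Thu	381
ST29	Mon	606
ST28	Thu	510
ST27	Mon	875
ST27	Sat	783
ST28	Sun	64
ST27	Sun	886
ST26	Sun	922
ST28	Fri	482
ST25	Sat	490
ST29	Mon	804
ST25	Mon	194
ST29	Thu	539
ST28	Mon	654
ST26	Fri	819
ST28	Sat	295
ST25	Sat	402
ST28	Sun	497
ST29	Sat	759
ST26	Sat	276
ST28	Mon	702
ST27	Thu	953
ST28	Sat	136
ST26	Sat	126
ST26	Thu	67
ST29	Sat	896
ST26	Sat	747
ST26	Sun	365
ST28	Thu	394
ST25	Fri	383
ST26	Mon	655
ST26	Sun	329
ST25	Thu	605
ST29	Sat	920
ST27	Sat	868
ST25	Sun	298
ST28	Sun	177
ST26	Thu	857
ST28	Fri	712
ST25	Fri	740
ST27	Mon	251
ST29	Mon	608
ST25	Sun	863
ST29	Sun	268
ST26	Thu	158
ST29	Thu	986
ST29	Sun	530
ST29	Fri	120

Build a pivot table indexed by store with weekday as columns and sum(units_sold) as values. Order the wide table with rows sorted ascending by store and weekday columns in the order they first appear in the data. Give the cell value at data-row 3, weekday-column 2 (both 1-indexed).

1420

With rows sorted ascending by store, row 3 is store=ST27. weekday columns in first-appearance order: Mon, Fri, Thu, Sun, Sat; column 2 is Fri.
Long rows with store=ST27, weekday=Fri: 600 + 799 + 21 = 1420.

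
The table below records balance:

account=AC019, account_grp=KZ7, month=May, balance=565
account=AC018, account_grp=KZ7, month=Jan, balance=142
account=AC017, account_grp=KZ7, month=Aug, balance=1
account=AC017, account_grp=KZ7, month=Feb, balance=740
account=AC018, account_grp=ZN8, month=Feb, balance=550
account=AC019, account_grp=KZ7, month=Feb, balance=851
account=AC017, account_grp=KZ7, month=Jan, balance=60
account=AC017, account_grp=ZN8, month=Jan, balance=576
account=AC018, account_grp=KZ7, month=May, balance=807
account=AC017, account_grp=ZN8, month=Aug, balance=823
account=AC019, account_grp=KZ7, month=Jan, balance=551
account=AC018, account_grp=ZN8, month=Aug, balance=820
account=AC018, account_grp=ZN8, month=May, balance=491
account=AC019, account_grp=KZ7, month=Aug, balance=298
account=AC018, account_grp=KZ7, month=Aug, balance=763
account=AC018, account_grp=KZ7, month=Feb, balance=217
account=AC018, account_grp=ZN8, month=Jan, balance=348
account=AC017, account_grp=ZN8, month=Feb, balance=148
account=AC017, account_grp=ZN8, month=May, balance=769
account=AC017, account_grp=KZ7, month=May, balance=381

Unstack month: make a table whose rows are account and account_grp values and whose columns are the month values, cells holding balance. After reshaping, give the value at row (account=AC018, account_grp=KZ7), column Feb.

Wide layout: rows indexed by account and account_grp, columns are the 4 distinct month values (May, Jan, Aug, Feb).
Cell (account=AC018, account_grp=KZ7, month=Feb) draws from the long row where account=AC018, account_grp=KZ7 and month=Feb, which has balance=217.

217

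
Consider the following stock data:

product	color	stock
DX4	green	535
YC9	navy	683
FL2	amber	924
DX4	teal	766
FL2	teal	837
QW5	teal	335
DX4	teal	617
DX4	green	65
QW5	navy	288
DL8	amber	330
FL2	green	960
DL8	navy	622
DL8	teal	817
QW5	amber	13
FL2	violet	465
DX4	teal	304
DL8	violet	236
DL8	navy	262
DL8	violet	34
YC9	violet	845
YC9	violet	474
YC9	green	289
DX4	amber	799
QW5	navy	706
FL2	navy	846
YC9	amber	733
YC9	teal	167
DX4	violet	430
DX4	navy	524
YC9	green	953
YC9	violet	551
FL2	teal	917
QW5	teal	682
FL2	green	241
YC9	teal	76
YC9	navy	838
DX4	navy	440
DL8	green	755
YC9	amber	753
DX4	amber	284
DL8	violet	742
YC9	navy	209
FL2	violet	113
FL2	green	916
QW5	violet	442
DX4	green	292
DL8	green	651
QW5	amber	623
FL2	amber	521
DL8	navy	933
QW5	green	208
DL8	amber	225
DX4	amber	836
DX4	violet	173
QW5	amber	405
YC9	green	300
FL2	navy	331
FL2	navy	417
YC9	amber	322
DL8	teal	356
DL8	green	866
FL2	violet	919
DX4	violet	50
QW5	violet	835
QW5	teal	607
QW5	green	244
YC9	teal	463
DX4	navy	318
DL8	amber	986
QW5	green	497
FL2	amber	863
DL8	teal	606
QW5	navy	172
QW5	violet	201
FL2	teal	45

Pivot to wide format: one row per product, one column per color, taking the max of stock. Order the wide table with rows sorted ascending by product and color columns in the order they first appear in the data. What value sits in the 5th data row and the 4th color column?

With rows sorted ascending by product, row 5 is product=YC9. color columns in first-appearance order: green, navy, amber, teal, violet; column 4 is teal.
Long rows with product=YC9, color=teal: max(167, 76, 463) = 463.

463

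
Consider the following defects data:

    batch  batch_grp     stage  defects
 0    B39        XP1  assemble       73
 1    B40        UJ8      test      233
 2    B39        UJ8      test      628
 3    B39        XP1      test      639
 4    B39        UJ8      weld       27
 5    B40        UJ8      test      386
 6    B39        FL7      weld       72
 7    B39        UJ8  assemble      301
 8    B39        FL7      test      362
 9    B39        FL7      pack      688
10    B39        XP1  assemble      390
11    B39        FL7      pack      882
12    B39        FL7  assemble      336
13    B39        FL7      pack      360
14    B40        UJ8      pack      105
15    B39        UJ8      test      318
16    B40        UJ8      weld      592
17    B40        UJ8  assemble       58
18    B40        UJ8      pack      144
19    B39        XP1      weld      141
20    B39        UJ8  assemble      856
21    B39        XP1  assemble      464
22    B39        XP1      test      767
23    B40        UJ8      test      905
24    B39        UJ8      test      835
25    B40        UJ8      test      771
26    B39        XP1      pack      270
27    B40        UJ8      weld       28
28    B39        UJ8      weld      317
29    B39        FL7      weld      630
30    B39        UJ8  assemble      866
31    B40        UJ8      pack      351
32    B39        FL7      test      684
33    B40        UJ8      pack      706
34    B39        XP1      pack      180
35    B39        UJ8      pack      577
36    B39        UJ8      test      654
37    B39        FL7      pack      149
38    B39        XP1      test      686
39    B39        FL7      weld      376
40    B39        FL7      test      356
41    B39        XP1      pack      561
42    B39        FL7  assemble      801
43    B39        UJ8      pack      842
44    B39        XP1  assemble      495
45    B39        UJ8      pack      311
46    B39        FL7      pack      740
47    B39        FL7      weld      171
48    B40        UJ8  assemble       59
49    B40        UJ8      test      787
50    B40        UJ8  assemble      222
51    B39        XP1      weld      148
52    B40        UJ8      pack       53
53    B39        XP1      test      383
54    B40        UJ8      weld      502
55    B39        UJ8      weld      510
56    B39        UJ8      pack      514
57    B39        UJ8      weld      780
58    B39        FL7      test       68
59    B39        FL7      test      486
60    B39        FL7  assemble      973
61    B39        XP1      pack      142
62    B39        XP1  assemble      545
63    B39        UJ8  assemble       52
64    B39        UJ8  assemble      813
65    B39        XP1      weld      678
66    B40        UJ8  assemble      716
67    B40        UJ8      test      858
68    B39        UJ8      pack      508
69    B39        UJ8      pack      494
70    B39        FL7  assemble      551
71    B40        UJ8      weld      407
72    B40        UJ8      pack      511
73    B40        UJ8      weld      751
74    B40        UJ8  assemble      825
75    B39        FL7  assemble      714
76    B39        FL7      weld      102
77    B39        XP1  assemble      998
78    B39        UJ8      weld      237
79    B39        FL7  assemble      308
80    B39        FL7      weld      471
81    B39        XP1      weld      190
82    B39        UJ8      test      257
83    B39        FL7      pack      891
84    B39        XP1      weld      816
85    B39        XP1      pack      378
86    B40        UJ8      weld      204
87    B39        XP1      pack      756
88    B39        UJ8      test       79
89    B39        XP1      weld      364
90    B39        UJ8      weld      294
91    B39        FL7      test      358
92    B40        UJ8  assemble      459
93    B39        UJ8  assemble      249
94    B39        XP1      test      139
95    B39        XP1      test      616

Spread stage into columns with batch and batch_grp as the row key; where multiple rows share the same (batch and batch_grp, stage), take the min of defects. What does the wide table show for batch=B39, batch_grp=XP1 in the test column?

139

Rows with batch=B39, batch_grp=XP1 and stage=test: defects values are 639, 767, 686, 383, 139, 616.
min(639, 767, 686, 383, 139, 616) = 139.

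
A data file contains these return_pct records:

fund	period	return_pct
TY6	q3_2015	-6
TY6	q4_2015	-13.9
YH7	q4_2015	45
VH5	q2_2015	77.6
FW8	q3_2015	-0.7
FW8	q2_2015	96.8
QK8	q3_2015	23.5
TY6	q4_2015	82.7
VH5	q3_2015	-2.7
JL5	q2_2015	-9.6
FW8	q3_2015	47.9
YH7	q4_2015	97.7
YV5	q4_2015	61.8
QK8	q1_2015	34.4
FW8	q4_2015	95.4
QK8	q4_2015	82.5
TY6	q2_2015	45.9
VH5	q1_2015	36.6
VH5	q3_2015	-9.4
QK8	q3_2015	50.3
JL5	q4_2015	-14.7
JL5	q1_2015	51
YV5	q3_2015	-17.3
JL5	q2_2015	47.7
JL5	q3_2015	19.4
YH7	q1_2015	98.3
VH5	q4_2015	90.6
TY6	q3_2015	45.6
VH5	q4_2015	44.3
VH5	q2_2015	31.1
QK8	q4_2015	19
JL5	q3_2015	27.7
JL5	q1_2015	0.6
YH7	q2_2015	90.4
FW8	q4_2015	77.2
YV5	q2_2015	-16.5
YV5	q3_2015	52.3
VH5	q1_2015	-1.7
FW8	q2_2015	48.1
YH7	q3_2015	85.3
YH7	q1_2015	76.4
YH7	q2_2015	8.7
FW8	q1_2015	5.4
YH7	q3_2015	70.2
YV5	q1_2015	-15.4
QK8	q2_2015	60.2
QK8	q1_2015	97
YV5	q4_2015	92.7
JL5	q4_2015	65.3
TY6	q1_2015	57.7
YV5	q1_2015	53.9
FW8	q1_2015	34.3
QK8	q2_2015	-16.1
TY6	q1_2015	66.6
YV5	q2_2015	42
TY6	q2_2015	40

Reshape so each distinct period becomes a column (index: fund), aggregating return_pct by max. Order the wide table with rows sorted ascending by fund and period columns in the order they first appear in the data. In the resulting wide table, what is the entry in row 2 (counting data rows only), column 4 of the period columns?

51

With rows sorted ascending by fund, row 2 is fund=JL5. period columns in first-appearance order: q3_2015, q4_2015, q2_2015, q1_2015; column 4 is q1_2015.
Long rows with fund=JL5, period=q1_2015: max(51, 0.6) = 51.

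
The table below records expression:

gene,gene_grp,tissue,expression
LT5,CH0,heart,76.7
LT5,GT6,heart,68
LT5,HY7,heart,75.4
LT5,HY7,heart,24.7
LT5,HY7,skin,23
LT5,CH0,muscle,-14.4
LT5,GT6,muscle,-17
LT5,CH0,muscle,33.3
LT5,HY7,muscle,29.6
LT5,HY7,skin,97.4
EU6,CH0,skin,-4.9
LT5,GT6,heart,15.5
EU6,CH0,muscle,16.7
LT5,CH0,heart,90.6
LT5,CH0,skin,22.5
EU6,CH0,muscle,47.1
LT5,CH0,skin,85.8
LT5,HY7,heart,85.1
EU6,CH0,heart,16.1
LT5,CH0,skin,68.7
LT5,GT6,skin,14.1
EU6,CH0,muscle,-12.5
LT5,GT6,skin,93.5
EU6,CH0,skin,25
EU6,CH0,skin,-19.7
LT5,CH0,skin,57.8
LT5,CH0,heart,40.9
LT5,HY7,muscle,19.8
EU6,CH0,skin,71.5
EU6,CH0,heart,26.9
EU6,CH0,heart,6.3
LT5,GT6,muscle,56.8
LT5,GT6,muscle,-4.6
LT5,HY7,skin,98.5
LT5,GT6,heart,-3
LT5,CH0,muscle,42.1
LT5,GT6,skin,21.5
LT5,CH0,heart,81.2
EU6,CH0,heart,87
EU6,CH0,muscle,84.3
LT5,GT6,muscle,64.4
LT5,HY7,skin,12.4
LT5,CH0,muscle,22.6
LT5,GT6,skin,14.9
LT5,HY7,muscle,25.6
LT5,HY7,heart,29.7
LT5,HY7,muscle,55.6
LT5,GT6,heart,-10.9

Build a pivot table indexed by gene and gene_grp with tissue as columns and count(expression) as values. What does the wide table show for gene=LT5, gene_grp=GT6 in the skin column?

Rows with gene=LT5, gene_grp=GT6 and tissue=skin: expression values are 14.1, 93.5, 21.5, 14.9.
4 rows match — count = 4.

4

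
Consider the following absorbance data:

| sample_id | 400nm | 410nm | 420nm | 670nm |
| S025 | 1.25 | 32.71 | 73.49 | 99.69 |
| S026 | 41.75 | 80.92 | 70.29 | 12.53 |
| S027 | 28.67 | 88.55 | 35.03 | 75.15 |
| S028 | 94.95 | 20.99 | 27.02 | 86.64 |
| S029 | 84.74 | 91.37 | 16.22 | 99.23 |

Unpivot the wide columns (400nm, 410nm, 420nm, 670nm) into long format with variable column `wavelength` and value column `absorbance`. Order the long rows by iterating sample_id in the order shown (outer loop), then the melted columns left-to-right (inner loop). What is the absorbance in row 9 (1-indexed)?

20 rows total (5 × 4). Row 9: index ⌊(9-1)/4⌋ = 2 into sample_id → S027; (9-1) mod 4 = 0 into the melted columns → 400nm.
So row 9 is (S027, 400nm, 28.67); absorbance = 28.67.

28.67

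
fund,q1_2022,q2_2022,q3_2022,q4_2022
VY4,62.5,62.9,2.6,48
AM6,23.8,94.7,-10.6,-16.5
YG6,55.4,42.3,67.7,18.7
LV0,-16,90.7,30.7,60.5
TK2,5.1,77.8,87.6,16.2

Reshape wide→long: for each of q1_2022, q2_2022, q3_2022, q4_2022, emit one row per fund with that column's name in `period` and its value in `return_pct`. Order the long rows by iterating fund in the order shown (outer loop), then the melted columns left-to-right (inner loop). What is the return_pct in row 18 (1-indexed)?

77.8

20 rows total (5 × 4). Row 18: index ⌊(18-1)/4⌋ = 4 into fund → TK2; (18-1) mod 4 = 1 into the melted columns → q2_2022.
So row 18 is (TK2, q2_2022, 77.8); return_pct = 77.8.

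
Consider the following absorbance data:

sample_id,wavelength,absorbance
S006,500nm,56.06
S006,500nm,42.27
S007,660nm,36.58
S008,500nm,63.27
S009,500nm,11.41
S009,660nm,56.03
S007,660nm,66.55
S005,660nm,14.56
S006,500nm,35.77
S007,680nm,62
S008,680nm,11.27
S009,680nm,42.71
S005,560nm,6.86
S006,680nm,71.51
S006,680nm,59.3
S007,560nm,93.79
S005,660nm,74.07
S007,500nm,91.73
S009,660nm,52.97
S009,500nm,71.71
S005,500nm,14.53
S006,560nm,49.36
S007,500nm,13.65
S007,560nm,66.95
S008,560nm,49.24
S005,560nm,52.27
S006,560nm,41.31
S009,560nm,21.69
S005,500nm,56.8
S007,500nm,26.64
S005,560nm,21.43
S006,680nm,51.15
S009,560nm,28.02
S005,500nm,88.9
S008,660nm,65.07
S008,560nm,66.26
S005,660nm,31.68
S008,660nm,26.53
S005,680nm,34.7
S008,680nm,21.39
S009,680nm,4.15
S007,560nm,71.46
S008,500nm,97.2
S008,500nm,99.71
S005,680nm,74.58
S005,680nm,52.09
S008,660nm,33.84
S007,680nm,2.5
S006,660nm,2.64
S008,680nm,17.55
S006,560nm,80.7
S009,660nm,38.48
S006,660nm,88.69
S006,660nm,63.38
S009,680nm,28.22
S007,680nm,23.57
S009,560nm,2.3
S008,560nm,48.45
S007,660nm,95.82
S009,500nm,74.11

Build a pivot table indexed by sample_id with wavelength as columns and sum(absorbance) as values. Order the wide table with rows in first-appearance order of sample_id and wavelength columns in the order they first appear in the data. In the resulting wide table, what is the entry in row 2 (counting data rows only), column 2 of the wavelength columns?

198.95

With rows in first-appearance order of sample_id, row 2 is sample_id=S007. wavelength columns in first-appearance order: 500nm, 660nm, 680nm, 560nm; column 2 is 660nm.
Long rows with sample_id=S007, wavelength=660nm: 36.58 + 66.55 + 95.82 = 198.95.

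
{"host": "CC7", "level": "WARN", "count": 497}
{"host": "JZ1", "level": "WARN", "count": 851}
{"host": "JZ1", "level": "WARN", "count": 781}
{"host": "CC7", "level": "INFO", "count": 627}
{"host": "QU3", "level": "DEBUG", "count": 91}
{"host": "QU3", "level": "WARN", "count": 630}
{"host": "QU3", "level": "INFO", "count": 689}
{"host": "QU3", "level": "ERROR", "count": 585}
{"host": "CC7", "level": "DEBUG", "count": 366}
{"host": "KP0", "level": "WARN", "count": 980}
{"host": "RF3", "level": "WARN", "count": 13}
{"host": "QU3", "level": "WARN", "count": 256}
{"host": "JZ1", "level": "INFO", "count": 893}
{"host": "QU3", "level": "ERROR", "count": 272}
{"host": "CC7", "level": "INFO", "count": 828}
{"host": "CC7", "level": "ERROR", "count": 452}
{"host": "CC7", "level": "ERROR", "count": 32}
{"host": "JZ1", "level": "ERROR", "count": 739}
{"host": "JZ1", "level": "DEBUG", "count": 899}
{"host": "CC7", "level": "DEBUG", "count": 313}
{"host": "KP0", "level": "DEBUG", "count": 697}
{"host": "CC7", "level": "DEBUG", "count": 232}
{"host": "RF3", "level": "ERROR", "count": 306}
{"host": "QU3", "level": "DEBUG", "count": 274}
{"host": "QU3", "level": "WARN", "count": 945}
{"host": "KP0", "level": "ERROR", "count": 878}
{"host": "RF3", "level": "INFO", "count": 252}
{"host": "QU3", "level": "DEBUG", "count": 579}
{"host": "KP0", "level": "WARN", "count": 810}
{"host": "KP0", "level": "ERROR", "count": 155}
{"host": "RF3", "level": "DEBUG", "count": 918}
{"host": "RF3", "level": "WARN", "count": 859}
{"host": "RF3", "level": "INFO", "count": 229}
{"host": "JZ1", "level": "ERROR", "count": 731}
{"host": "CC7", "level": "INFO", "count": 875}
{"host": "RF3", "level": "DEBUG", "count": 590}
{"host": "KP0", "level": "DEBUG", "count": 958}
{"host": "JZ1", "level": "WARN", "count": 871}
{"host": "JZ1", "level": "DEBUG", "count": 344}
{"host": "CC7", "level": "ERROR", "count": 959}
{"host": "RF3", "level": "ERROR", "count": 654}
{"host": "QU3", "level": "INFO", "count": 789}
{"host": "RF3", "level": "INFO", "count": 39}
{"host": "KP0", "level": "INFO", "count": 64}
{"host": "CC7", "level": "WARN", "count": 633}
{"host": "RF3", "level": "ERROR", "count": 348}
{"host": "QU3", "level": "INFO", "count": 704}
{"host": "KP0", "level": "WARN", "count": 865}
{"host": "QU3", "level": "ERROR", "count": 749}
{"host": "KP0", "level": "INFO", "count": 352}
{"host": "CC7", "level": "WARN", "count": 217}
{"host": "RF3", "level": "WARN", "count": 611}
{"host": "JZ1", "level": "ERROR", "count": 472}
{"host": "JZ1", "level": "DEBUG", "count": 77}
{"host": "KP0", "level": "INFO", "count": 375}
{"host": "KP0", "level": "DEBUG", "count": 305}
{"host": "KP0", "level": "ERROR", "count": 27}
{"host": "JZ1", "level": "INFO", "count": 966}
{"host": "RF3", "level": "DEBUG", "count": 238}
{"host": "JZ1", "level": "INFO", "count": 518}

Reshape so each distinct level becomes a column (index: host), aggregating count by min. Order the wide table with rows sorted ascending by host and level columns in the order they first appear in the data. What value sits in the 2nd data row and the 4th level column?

With rows sorted ascending by host, row 2 is host=JZ1. level columns in first-appearance order: WARN, INFO, DEBUG, ERROR; column 4 is ERROR.
Long rows with host=JZ1, level=ERROR: min(739, 731, 472) = 472.

472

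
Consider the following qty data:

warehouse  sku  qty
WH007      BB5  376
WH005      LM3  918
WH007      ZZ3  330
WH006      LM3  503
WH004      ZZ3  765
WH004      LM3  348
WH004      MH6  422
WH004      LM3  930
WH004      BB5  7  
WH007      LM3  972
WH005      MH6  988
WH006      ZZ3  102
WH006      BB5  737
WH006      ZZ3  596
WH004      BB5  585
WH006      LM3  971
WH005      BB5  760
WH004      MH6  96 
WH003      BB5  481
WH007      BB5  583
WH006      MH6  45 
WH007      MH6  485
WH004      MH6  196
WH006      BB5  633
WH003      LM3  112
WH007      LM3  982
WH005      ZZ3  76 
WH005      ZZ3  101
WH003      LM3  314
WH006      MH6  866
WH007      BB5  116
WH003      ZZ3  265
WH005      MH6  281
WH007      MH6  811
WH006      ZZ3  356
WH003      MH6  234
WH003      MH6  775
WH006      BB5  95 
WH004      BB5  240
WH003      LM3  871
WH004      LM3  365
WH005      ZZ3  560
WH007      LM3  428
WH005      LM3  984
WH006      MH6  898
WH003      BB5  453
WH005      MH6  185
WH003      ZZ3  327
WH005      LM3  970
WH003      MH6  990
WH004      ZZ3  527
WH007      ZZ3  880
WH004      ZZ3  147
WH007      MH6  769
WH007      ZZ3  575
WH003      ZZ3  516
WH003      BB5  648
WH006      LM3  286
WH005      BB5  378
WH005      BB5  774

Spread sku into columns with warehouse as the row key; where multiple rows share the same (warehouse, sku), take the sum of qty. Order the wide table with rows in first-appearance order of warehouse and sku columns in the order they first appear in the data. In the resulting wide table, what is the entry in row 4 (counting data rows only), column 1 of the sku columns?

With rows in first-appearance order of warehouse, row 4 is warehouse=WH004. sku columns in first-appearance order: BB5, LM3, ZZ3, MH6; column 1 is BB5.
Long rows with warehouse=WH004, sku=BB5: 7 + 585 + 240 = 832.

832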